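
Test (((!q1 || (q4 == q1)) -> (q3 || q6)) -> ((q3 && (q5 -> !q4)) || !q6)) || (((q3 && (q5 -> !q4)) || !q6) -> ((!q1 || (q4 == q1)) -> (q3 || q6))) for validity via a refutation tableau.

Assume the negation and expand:
Initial set: {!((((!q1 || (q4 == q1)) -> (q3 || q6)) -> ((q3 && (q5 -> !q4)) || !q6)) || (((q3 && (q5 -> !q4)) || !q6) -> ((!q1 || (q4 == q1)) -> (q3 || q6))))}.
!((((!q1 || (q4 == q1)) -> (q3 || q6)) -> ((q3 && (q5 -> !q4)) || !q6)) || (((q3 && (q5 -> !q4)) || !q6) -> ((!q1 || (q4 == q1)) -> (q3 || q6)))): α-rule — add !(((!q1 || (q4 == q1)) -> (q3 || q6)) -> ((q3 && (q5 -> !q4)) || !q6)), !(((q3 && (q5 -> !q4)) || !q6) -> ((!q1 || (q4 == q1)) -> (q3 || q6))).
!(((!q1 || (q4 == q1)) -> (q3 || q6)) -> ((q3 && (q5 -> !q4)) || !q6)): α-rule — add ((!q1 || (q4 == q1)) -> (q3 || q6)), !((q3 && (q5 -> !q4)) || !q6).
!(((q3 && (q5 -> !q4)) || !q6) -> ((!q1 || (q4 == q1)) -> (q3 || q6))): α-rule — add ((q3 && (q5 -> !q4)) || !q6), !((!q1 || (q4 == q1)) -> (q3 || q6)).
!((q3 && (q5 -> !q4)) || !q6): α-rule — add !(q3 && (q5 -> !q4)), !!q6.
!((!q1 || (q4 == q1)) -> (q3 || q6)): α-rule — add (!q1 || (q4 == q1)), !(q3 || q6).
!(q3 || q6): α-rule — add !q3, !q6.
× closes — contains both q6 and !q6.
All 1 branch closes.
Every branch closed, so the negation is unsatisfiable and the formula is valid.

Valid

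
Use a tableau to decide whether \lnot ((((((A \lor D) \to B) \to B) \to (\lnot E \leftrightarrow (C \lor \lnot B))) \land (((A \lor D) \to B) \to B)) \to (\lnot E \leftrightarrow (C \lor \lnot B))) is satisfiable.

Unsatisfiable

Initial set: {T \lnot ((((((A \lor D) \to B) \to B) \to (\lnot E \leftrightarrow (C \lor \lnot B))) \land (((A \lor D) \to B) \to B)) \to (\lnot E \leftrightarrow (C \lor \lnot B)))}.
T \lnot ((((((A \lor D) \to B) \to B) \to (\lnot E \leftrightarrow (C \lor \lnot B))) \land (((A \lor D) \to B) \to B)) \to (\lnot E \leftrightarrow (C \lor \lnot B))): α-rule — add T (((((A \lor D) \to B) \to B) \to (\lnot E \leftrightarrow (C \lor \lnot B))) \land (((A \lor D) \to B) \to B)), F (\lnot E \leftrightarrow (C \lor \lnot B)).
T (((((A \lor D) \to B) \to B) \to (\lnot E \leftrightarrow (C \lor \lnot B))) \land (((A \lor D) \to B) \to B)): α-rule — add T ((((A \lor D) \to B) \to B) \to (\lnot E \leftrightarrow (C \lor \lnot B))), T (((A \lor D) \to B) \to B).
F (\lnot E \leftrightarrow (C \lor \lnot B)): β-rule — branch into T \lnot E, F (C \lor \lnot B)  //  F \lnot E, T (C \lor \lnot B).
  branch 1 (add T \lnot E, F (C \lor \lnot B)):
    F (C \lor \lnot B): α-rule — add F C, F \lnot B.
    T ((((A \lor D) \to B) \to B) \to (\lnot E \leftrightarrow (C \lor \lnot B))): β-rule — branch into F (((A \lor D) \to B) \to B)  //  T (\lnot E \leftrightarrow (C \lor \lnot B)).
      branch 1.1 (add F (((A \lor D) \to B) \to B)):
        F (((A \lor D) \to B) \to B): α-rule — add T ((A \lor D) \to B), F B.
        × closes — contains both B and \lnot B.
      branch 1.2 (add T (\lnot E \leftrightarrow (C \lor \lnot B))):
        T (((A \lor D) \to B) \to B): β-rule — branch into F ((A \lor D) \to B)  //  T B.
          branch 1.2.1 (add F ((A \lor D) \to B)):
            F ((A \lor D) \to B): α-rule — add T (A \lor D), F B.
            × closes — contains both B and \lnot B.
          branch 1.2.2 (add T B):
            T (\lnot E \leftrightarrow (C \lor \lnot B)): β-rule — branch into T \lnot E, T (C \lor \lnot B)  //  F \lnot E, F (C \lor \lnot B).
              branch 1.2.2.1 (add T \lnot E, T (C \lor \lnot B)):
                T (C \lor \lnot B): β-rule — branch into T C  //  T \lnot B.
                  branch 1.2.2.1.1 (add T C):
                    × closes — contains both C and \lnot C.
                  branch 1.2.2.1.2 (add T \lnot B):
                    × closes — contains both B and \lnot B.
              branch 1.2.2.2 (add F \lnot E, F (C \lor \lnot B)):
                × closes — contains both E and \lnot E.
  branch 2 (add F \lnot E, T (C \lor \lnot B)):
    T ((((A \lor D) \to B) \to B) \to (\lnot E \leftrightarrow (C \lor \lnot B))): β-rule — branch into F (((A \lor D) \to B) \to B)  //  T (\lnot E \leftrightarrow (C \lor \lnot B)).
      branch 2.1 (add F (((A \lor D) \to B) \to B)):
        F (((A \lor D) \to B) \to B): α-rule — add T ((A \lor D) \to B), F B.
        T (((A \lor D) \to B) \to B): β-rule — branch into F ((A \lor D) \to B)  //  T B.
          branch 2.1.1 (add F ((A \lor D) \to B)):
            F ((A \lor D) \to B): α-rule — add T (A \lor D), F B.
            T (C \lor \lnot B): β-rule — branch into T C  //  T \lnot B.
              branch 2.1.1.1 (add T C):
                T ((A \lor D) \to B): β-rule — branch into F (A \lor D)  //  T B.
                  branch 2.1.1.1.1 (add F (A \lor D)):
                    F (A \lor D): α-rule — add F A, F D.
                    T (A \lor D): β-rule — branch into T A  //  T D.
                      branch 2.1.1.1.1.1 (add T A):
                        × closes — contains both A and \lnot A.
                      branch 2.1.1.1.1.2 (add T D):
                        × closes — contains both D and \lnot D.
                  branch 2.1.1.1.2 (add T B):
                    × closes — contains both B and \lnot B.
              branch 2.1.1.2 (add T \lnot B):
                T ((A \lor D) \to B): β-rule — branch into F (A \lor D)  //  T B.
                  branch 2.1.1.2.1 (add F (A \lor D)):
                    F (A \lor D): α-rule — add F A, F D.
                    T (A \lor D): β-rule — branch into T A  //  T D.
                      branch 2.1.1.2.1.1 (add T A):
                        × closes — contains both A and \lnot A.
                      branch 2.1.1.2.1.2 (add T D):
                        × closes — contains both D and \lnot D.
                  branch 2.1.1.2.2 (add T B):
                    × closes — contains both B and \lnot B.
          branch 2.1.2 (add T B):
            × closes — contains both B and \lnot B.
      branch 2.2 (add T (\lnot E \leftrightarrow (C \lor \lnot B))):
        T (((A \lor D) \to B) \to B): β-rule — branch into F ((A \lor D) \to B)  //  T B.
          branch 2.2.1 (add F ((A \lor D) \to B)):
            F ((A \lor D) \to B): α-rule — add T (A \lor D), F B.
            T (C \lor \lnot B): β-rule — branch into T C  //  T \lnot B.
              branch 2.2.1.1 (add T C):
                T (\lnot E \leftrightarrow (C \lor \lnot B)): β-rule — branch into T \lnot E, T (C \lor \lnot B)  //  F \lnot E, F (C \lor \lnot B).
                  branch 2.2.1.1.1 (add T \lnot E, T (C \lor \lnot B)):
                    × closes — contains both E and \lnot E.
                  branch 2.2.1.1.2 (add F \lnot E, F (C \lor \lnot B)):
                    F (C \lor \lnot B): α-rule — add F C, F \lnot B.
                    × closes — contains both C and \lnot C.
              branch 2.2.1.2 (add T \lnot B):
                T (\lnot E \leftrightarrow (C \lor \lnot B)): β-rule — branch into T \lnot E, T (C \lor \lnot B)  //  F \lnot E, F (C \lor \lnot B).
                  branch 2.2.1.2.1 (add T \lnot E, T (C \lor \lnot B)):
                    × closes — contains both E and \lnot E.
                  branch 2.2.1.2.2 (add F \lnot E, F (C \lor \lnot B)):
                    F (C \lor \lnot B): α-rule — add F C, F \lnot B.
                    × closes — contains both B and \lnot B.
          branch 2.2.2 (add T B):
            T (C \lor \lnot B): β-rule — branch into T C  //  T \lnot B.
              branch 2.2.2.1 (add T C):
                T (\lnot E \leftrightarrow (C \lor \lnot B)): β-rule — branch into T \lnot E, T (C \lor \lnot B)  //  F \lnot E, F (C \lor \lnot B).
                  branch 2.2.2.1.1 (add T \lnot E, T (C \lor \lnot B)):
                    × closes — contains both E and \lnot E.
                  branch 2.2.2.1.2 (add F \lnot E, F (C \lor \lnot B)):
                    F (C \lor \lnot B): α-rule — add F C, F \lnot B.
                    × closes — contains both C and \lnot C.
              branch 2.2.2.2 (add T \lnot B):
                × closes — contains both B and \lnot B.
All 19 branches close.
Every branch closed; the formula is unsatisfiable.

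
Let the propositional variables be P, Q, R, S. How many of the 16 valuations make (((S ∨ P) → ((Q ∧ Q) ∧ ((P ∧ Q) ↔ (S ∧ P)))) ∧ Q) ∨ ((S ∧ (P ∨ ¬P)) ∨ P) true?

14

Initial set: {((((S ∨ P) → ((Q ∧ Q) ∧ ((P ∧ Q) ↔ (S ∧ P)))) ∧ Q) ∨ ((S ∧ (P ∨ ¬P)) ∨ P))}.
((((S ∨ P) → ((Q ∧ Q) ∧ ((P ∧ Q) ↔ (S ∧ P)))) ∧ Q) ∨ ((S ∧ (P ∨ ¬P)) ∨ P)): β-rule — branch into (((S ∨ P) → ((Q ∧ Q) ∧ ((P ∧ Q) ↔ (S ∧ P)))) ∧ Q)  //  ((S ∧ (P ∨ ¬P)) ∨ P).
  branch 1 (add (((S ∨ P) → ((Q ∧ Q) ∧ ((P ∧ Q) ↔ (S ∧ P)))) ∧ Q)):
    (((S ∨ P) → ((Q ∧ Q) ∧ ((P ∧ Q) ↔ (S ∧ P)))) ∧ Q): α-rule — add ((S ∨ P) → ((Q ∧ Q) ∧ ((P ∧ Q) ↔ (S ∧ P)))), Q.
    ((S ∨ P) → ((Q ∧ Q) ∧ ((P ∧ Q) ↔ (S ∧ P)))): β-rule — branch into ¬(S ∨ P)  //  ((Q ∧ Q) ∧ ((P ∧ Q) ↔ (S ∧ P))).
      branch 1.1 (add ¬(S ∨ P)):
        ¬(S ∨ P): α-rule — add ¬S, ¬P.
        ○ open, literals {P=false, Q=true, S=false}.
      branch 1.2 (add ((Q ∧ Q) ∧ ((P ∧ Q) ↔ (S ∧ P)))):
        ((Q ∧ Q) ∧ ((P ∧ Q) ↔ (S ∧ P))): α-rule — add (Q ∧ Q), ((P ∧ Q) ↔ (S ∧ P)).
        (Q ∧ Q): α-rule — add Q, Q.
        ((P ∧ Q) ↔ (S ∧ P)): β-rule — branch into (P ∧ Q), (S ∧ P)  //  ¬(P ∧ Q), ¬(S ∧ P).
          branch 1.2.1 (add (P ∧ Q), (S ∧ P)):
            (P ∧ Q): α-rule — add P, Q.
            (S ∧ P): α-rule — add S, P.
            ○ open, literals {P=true, Q=true, S=true}.
          branch 1.2.2 (add ¬(P ∧ Q), ¬(S ∧ P)):
            ¬(P ∧ Q): β-rule — branch into ¬P  //  ¬Q.
              branch 1.2.2.1 (add ¬P):
                ¬(S ∧ P): β-rule — branch into ¬S  //  ¬P.
                  branch 1.2.2.1.1 (add ¬S):
                    ○ open, literals {P=false, Q=true, S=false}.
                  branch 1.2.2.1.2 (add ¬P):
                    ○ open, literals {P=false, Q=true}.
              branch 1.2.2.2 (add ¬Q):
                × closes — contains both Q and ¬Q.
  branch 2 (add ((S ∧ (P ∨ ¬P)) ∨ P)):
    ((S ∧ (P ∨ ¬P)) ∨ P): β-rule — branch into (S ∧ (P ∨ ¬P))  //  P.
      branch 2.1 (add (S ∧ (P ∨ ¬P))):
        (S ∧ (P ∨ ¬P)): α-rule — add S, (P ∨ ¬P).
        (P ∨ ¬P): β-rule — branch into P  //  ¬P.
          branch 2.1.1 (add P):
            ○ open, literals {P=true, S=true}.
          branch 2.1.2 (add ¬P):
            ○ open, literals {P=false, S=true}.
      branch 2.2 (add P):
        ○ open, literals {P=true}.
1 branch closed, 7 open.
Each open branch fixes some atoms; the unmentioned ones are free. Counting distinct full assignments: branch {P=false, Q=true, S=false} (R) contributes 2 new; branch {P=true, Q=true, S=true} (R) contributes 2 new; branch {P=false, Q=true, S=false} (R) contributes 0 new; branch {P=false, Q=true} (R, S) contributes 2 new; branch {P=true, S=true} (Q, R) contributes 2 new; branch {P=false, S=true} (Q, R) contributes 2 new; branch {P=true} (Q, R, S) contributes 4 new. Total: 14.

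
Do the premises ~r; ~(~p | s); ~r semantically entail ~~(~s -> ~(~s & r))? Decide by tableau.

Initial set: {~r; ~(~p | s); ~r; ~~~(~s -> ~(~s & r))}.
~(~p | s): α-rule — add ~~p, ~s.
~~~(~s -> ~(~s & r)): drop double negation, giving ~(~s -> ~(~s & r)).
~(~s -> ~(~s & r)): α-rule — add ~s, ~~(~s & r).
~~(~s & r): α-rule — add ~s, r.
× closes — contains both r and ~r.
All 1 branch closes.
Every branch closed, so the premises entail the conclusion.

Yes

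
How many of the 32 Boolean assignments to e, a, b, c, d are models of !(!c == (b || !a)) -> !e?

Initial set: {T (!(!c == (b || !a)) -> !e)}.
T (!(!c == (b || !a)) -> !e): β-rule — branch into F !(!c == (b || !a))  //  T !e.
  branch 1 (add F !(!c == (b || !a))):
    F !(!c == (b || !a)): β-rule — branch into T !c, T (b || !a)  //  F !c, F (b || !a).
      branch 1.1 (add T !c, T (b || !a)):
        T (b || !a): β-rule — branch into T b  //  T !a.
          branch 1.1.1 (add T b):
            ○ open, literals {b=T, c=F}.
          branch 1.1.2 (add T !a):
            ○ open, literals {a=F, c=F}.
      branch 1.2 (add F !c, F (b || !a)):
        F (b || !a): α-rule — add F b, F !a.
        ○ open, literals {a=T, b=F, c=T}.
  branch 2 (add T !e):
    ○ open, literals {e=F}.
0 branches closed, 4 open.
Each open branch fixes some atoms; the unmentioned ones are free. Counting distinct full assignments: branch {b=T, c=F} (e, a, d) contributes 8 new; branch {a=F, c=F} (e, b, d) contributes 4 new; branch {a=T, b=F, c=T} (e, d) contributes 4 new; branch {e=F} (a, b, c, d) contributes 8 new. Total: 24.

24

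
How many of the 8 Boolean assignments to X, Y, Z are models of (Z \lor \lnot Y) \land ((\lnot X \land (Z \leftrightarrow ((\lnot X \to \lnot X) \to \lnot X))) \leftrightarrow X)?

Initial set: {((Z \lor \lnot Y) \land ((\lnot X \land (Z \leftrightarrow ((\lnot X \to \lnot X) \to \lnot X))) \leftrightarrow X))}.
((Z \lor \lnot Y) \land ((\lnot X \land (Z \leftrightarrow ((\lnot X \to \lnot X) \to \lnot X))) \leftrightarrow X)): α-rule — add (Z \lor \lnot Y), ((\lnot X \land (Z \leftrightarrow ((\lnot X \to \lnot X) \to \lnot X))) \leftrightarrow X).
(Z \lor \lnot Y): β-rule — branch into Z  //  \lnot Y.
  branch 1 (add Z):
    ((\lnot X \land (Z \leftrightarrow ((\lnot X \to \lnot X) \to \lnot X))) \leftrightarrow X): β-rule — branch into (\lnot X \land (Z \leftrightarrow ((\lnot X \to \lnot X) \to \lnot X))), X  //  \lnot (\lnot X \land (Z \leftrightarrow ((\lnot X \to \lnot X) \to \lnot X))), \lnot X.
      branch 1.1 (add (\lnot X \land (Z \leftrightarrow ((\lnot X \to \lnot X) \to \lnot X))), X):
        (\lnot X \land (Z \leftrightarrow ((\lnot X \to \lnot X) \to \lnot X))): α-rule — add \lnot X, (Z \leftrightarrow ((\lnot X \to \lnot X) \to \lnot X)).
        × closes — contains both X and \lnot X.
      branch 1.2 (add \lnot (\lnot X \land (Z \leftrightarrow ((\lnot X \to \lnot X) \to \lnot X))), \lnot X):
        \lnot (\lnot X \land (Z \leftrightarrow ((\lnot X \to \lnot X) \to \lnot X))): β-rule — branch into \lnot \lnot X  //  \lnot (Z \leftrightarrow ((\lnot X \to \lnot X) \to \lnot X)).
          branch 1.2.1 (add \lnot \lnot X):
            × closes — contains both X and \lnot X.
          branch 1.2.2 (add \lnot (Z \leftrightarrow ((\lnot X \to \lnot X) \to \lnot X))):
            \lnot (Z \leftrightarrow ((\lnot X \to \lnot X) \to \lnot X)): β-rule — branch into Z, \lnot ((\lnot X \to \lnot X) \to \lnot X)  //  \lnot Z, ((\lnot X \to \lnot X) \to \lnot X).
              branch 1.2.2.1 (add Z, \lnot ((\lnot X \to \lnot X) \to \lnot X)):
                \lnot ((\lnot X \to \lnot X) \to \lnot X): α-rule — add (\lnot X \to \lnot X), \lnot \lnot X.
                × closes — contains both X and \lnot X.
              branch 1.2.2.2 (add \lnot Z, ((\lnot X \to \lnot X) \to \lnot X)):
                × closes — contains both Z and \lnot Z.
  branch 2 (add \lnot Y):
    ((\lnot X \land (Z \leftrightarrow ((\lnot X \to \lnot X) \to \lnot X))) \leftrightarrow X): β-rule — branch into (\lnot X \land (Z \leftrightarrow ((\lnot X \to \lnot X) \to \lnot X))), X  //  \lnot (\lnot X \land (Z \leftrightarrow ((\lnot X \to \lnot X) \to \lnot X))), \lnot X.
      branch 2.1 (add (\lnot X \land (Z \leftrightarrow ((\lnot X \to \lnot X) \to \lnot X))), X):
        (\lnot X \land (Z \leftrightarrow ((\lnot X \to \lnot X) \to \lnot X))): α-rule — add \lnot X, (Z \leftrightarrow ((\lnot X \to \lnot X) \to \lnot X)).
        × closes — contains both X and \lnot X.
      branch 2.2 (add \lnot (\lnot X \land (Z \leftrightarrow ((\lnot X \to \lnot X) \to \lnot X))), \lnot X):
        \lnot (\lnot X \land (Z \leftrightarrow ((\lnot X \to \lnot X) \to \lnot X))): β-rule — branch into \lnot \lnot X  //  \lnot (Z \leftrightarrow ((\lnot X \to \lnot X) \to \lnot X)).
          branch 2.2.1 (add \lnot \lnot X):
            × closes — contains both X and \lnot X.
          branch 2.2.2 (add \lnot (Z \leftrightarrow ((\lnot X \to \lnot X) \to \lnot X))):
            \lnot (Z \leftrightarrow ((\lnot X \to \lnot X) \to \lnot X)): β-rule — branch into Z, \lnot ((\lnot X \to \lnot X) \to \lnot X)  //  \lnot Z, ((\lnot X \to \lnot X) \to \lnot X).
              branch 2.2.2.1 (add Z, \lnot ((\lnot X \to \lnot X) \to \lnot X)):
                \lnot ((\lnot X \to \lnot X) \to \lnot X): α-rule — add (\lnot X \to \lnot X), \lnot \lnot X.
                × closes — contains both X and \lnot X.
              branch 2.2.2.2 (add \lnot Z, ((\lnot X \to \lnot X) \to \lnot X)):
                ((\lnot X \to \lnot X) \to \lnot X): β-rule — branch into \lnot (\lnot X \to \lnot X)  //  \lnot X.
                  branch 2.2.2.2.1 (add \lnot (\lnot X \to \lnot X)):
                    \lnot (\lnot X \to \lnot X): α-rule — add \lnot X, \lnot \lnot X.
                    × closes — contains both X and \lnot X.
                  branch 2.2.2.2.2 (add \lnot X):
                    ○ open, literals {X=F, Y=F, Z=F}.
8 branches closed, 1 open.
Each open branch fixes some atoms; the unmentioned ones are free. Counting distinct full assignments: branch {X=F, Y=F, Z=F} (none free) contributes 1 new. Total: 1.

1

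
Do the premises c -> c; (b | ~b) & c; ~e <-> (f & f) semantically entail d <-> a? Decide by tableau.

No

Initial set: {T (c -> c); T ((b | ~b) & c); T (~e <-> (f & f)); F (d <-> a)}.
T ((b | ~b) & c): α-rule — add T (b | ~b), T c.
T (c -> c): β-rule — branch into F c  //  T c.
  branch 1 (add F c):
    × closes — contains both c and ~c.
  branch 2 (add T c):
    T (~e <-> (f & f)): β-rule — branch into T ~e, T (f & f)  //  F ~e, F (f & f).
      branch 2.1 (add T ~e, T (f & f)):
        T (f & f): α-rule — add T f, T f.
        F (d <-> a): β-rule — branch into T d, F a  //  F d, T a.
          branch 2.1.1 (add T d, F a):
            T (b | ~b): β-rule — branch into T b  //  T ~b.
              branch 2.1.1.1 (add T b):
                ○ open, literals {a=F, b=T, c=T, d=T, e=F, f=T}.
              branch 2.1.1.2 (add T ~b):
                ○ open, literals {a=F, b=F, c=T, d=T, e=F, f=T}.
          branch 2.1.2 (add F d, T a):
            T (b | ~b): β-rule — branch into T b  //  T ~b.
              branch 2.1.2.1 (add T b):
                ○ open, literals {a=T, b=T, c=T, d=F, e=F, f=T}.
              branch 2.1.2.2 (add T ~b):
                ○ open, literals {a=T, b=F, c=T, d=F, e=F, f=T}.
      branch 2.2 (add F ~e, F (f & f)):
        F (d <-> a): β-rule — branch into T d, F a  //  F d, T a.
          branch 2.2.1 (add T d, F a):
            T (b | ~b): β-rule — branch into T b  //  T ~b.
              branch 2.2.1.1 (add T b):
                F (f & f): β-rule — branch into F f  //  F f.
                  branch 2.2.1.1.1 (add F f):
                    ○ open, literals {a=F, b=T, c=T, d=T, e=T, f=F}.
                  branch 2.2.1.1.2 (add F f):
                    ○ open, literals {a=F, b=T, c=T, d=T, e=T, f=F}.
              branch 2.2.1.2 (add T ~b):
                F (f & f): β-rule — branch into F f  //  F f.
                  branch 2.2.1.2.1 (add F f):
                    ○ open, literals {a=F, b=F, c=T, d=T, e=T, f=F}.
                  branch 2.2.1.2.2 (add F f):
                    ○ open, literals {a=F, b=F, c=T, d=T, e=T, f=F}.
          branch 2.2.2 (add F d, T a):
            T (b | ~b): β-rule — branch into T b  //  T ~b.
              branch 2.2.2.1 (add T b):
                F (f & f): β-rule — branch into F f  //  F f.
                  branch 2.2.2.1.1 (add F f):
                    ○ open, literals {a=T, b=T, c=T, d=F, e=T, f=F}.
                  branch 2.2.2.1.2 (add F f):
                    ○ open, literals {a=T, b=T, c=T, d=F, e=T, f=F}.
              branch 2.2.2.2 (add T ~b):
                F (f & f): β-rule — branch into F f  //  F f.
                  branch 2.2.2.2.1 (add F f):
                    ○ open, literals {a=T, b=F, c=T, d=F, e=T, f=F}.
                  branch 2.2.2.2.2 (add F f):
                    ○ open, literals {a=T, b=F, c=T, d=F, e=T, f=F}.
1 branch closed, 12 open.
An open branch gives a countermodel: a=F, b=T, c=T, d=T, e=F, f=T (unmentioned atoms arbitrary); the premises hold there but the conclusion fails.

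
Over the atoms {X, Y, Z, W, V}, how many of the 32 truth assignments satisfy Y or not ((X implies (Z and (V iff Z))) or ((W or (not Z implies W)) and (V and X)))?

Initial set: {T (Y or not ((X implies (Z and (V iff Z))) or ((W or (not Z implies W)) and (V and X))))}.
T (Y or not ((X implies (Z and (V iff Z))) or ((W or (not Z implies W)) and (V and X)))): β-rule — branch into T Y  //  T not ((X implies (Z and (V iff Z))) or ((W or (not Z implies W)) and (V and X))).
  branch 1 (add T Y):
    ○ open, literals {Y=T}.
  branch 2 (add T not ((X implies (Z and (V iff Z))) or ((W or (not Z implies W)) and (V and X)))):
    T not ((X implies (Z and (V iff Z))) or ((W or (not Z implies W)) and (V and X))): α-rule — add F (X implies (Z and (V iff Z))), F ((W or (not Z implies W)) and (V and X)).
    F (X implies (Z and (V iff Z))): α-rule — add T X, F (Z and (V iff Z)).
    F ((W or (not Z implies W)) and (V and X)): β-rule — branch into F (W or (not Z implies W))  //  F (V and X).
      branch 2.1 (add F (W or (not Z implies W))):
        F (W or (not Z implies W)): α-rule — add F W, F (not Z implies W).
        F (not Z implies W): α-rule — add T not Z, F W.
        F (Z and (V iff Z)): β-rule — branch into F Z  //  F (V iff Z).
          branch 2.1.1 (add F Z):
            ○ open, literals {W=F, X=T, Z=F}.
          branch 2.1.2 (add F (V iff Z)):
            F (V iff Z): β-rule — branch into T V, F Z  //  F V, T Z.
              branch 2.1.2.1 (add T V, F Z):
                ○ open, literals {V=T, W=F, X=T, Z=F}.
              branch 2.1.2.2 (add F V, T Z):
                × closes — contains both Z and not Z.
      branch 2.2 (add F (V and X)):
        F (Z and (V iff Z)): β-rule — branch into F Z  //  F (V iff Z).
          branch 2.2.1 (add F Z):
            F (V and X): β-rule — branch into F V  //  F X.
              branch 2.2.1.1 (add F V):
                ○ open, literals {V=F, X=T, Z=F}.
              branch 2.2.1.2 (add F X):
                × closes — contains both X and not X.
          branch 2.2.2 (add F (V iff Z)):
            F (V and X): β-rule — branch into F V  //  F X.
              branch 2.2.2.1 (add F V):
                F (V iff Z): β-rule — branch into T V, F Z  //  F V, T Z.
                  branch 2.2.2.1.1 (add T V, F Z):
                    × closes — contains both V and not V.
                  branch 2.2.2.1.2 (add F V, T Z):
                    ○ open, literals {V=F, X=T, Z=T}.
              branch 2.2.2.2 (add F X):
                × closes — contains both X and not X.
4 branches closed, 5 open.
Each open branch fixes some atoms; the unmentioned ones are free. Counting distinct full assignments: branch {Y=T} (X, Z, W, V) contributes 16 new; branch {W=F, X=T, Z=F} (Y, V) contributes 2 new; branch {V=T, W=F, X=T, Z=F} (Y) contributes 0 new; branch {V=F, X=T, Z=F} (Y, W) contributes 1 new; branch {V=F, X=T, Z=T} (Y, W) contributes 2 new. Total: 21.

21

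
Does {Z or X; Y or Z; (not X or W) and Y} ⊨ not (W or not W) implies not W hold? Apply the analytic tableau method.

Yes

Initial set: {(Z or X); (Y or Z); ((not X or W) and Y); not (not (W or not W) implies not W)}.
((not X or W) and Y): α-rule — add (not X or W), Y.
not (not (W or not W) implies not W): α-rule — add not (W or not W), not not W.
not (W or not W): α-rule — add not W, not not W.
× closes — contains both W and not W.
All 1 branch closes.
Every branch closed, so the premises entail the conclusion.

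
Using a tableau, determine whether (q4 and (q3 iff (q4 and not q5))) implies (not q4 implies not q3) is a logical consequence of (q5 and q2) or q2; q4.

Yes

Initial set: {((q5 and q2) or q2); q4; not ((q4 and (q3 iff (q4 and not q5))) implies (not q4 implies not q3))}.
not ((q4 and (q3 iff (q4 and not q5))) implies (not q4 implies not q3)): α-rule — add (q4 and (q3 iff (q4 and not q5))), not (not q4 implies not q3).
(q4 and (q3 iff (q4 and not q5))): α-rule — add q4, (q3 iff (q4 and not q5)).
not (not q4 implies not q3): α-rule — add not q4, not not q3.
× closes — contains both q4 and not q4.
All 1 branch closes.
Every branch closed, so the premises entail the conclusion.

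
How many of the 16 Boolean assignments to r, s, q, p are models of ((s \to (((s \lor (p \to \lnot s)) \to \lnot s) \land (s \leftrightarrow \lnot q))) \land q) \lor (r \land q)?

Initial set: {T (((s \to (((s \lor (p \to \lnot s)) \to \lnot s) \land (s \leftrightarrow \lnot q))) \land q) \lor (r \land q))}.
T (((s \to (((s \lor (p \to \lnot s)) \to \lnot s) \land (s \leftrightarrow \lnot q))) \land q) \lor (r \land q)): β-rule — branch into T ((s \to (((s \lor (p \to \lnot s)) \to \lnot s) \land (s \leftrightarrow \lnot q))) \land q)  //  T (r \land q).
  branch 1 (add T ((s \to (((s \lor (p \to \lnot s)) \to \lnot s) \land (s \leftrightarrow \lnot q))) \land q)):
    T ((s \to (((s \lor (p \to \lnot s)) \to \lnot s) \land (s \leftrightarrow \lnot q))) \land q): α-rule — add T (s \to (((s \lor (p \to \lnot s)) \to \lnot s) \land (s \leftrightarrow \lnot q))), T q.
    T (s \to (((s \lor (p \to \lnot s)) \to \lnot s) \land (s \leftrightarrow \lnot q))): β-rule — branch into F s  //  T (((s \lor (p \to \lnot s)) \to \lnot s) \land (s \leftrightarrow \lnot q)).
      branch 1.1 (add F s):
        ○ open, literals {q=true, s=false}.
      branch 1.2 (add T (((s \lor (p \to \lnot s)) \to \lnot s) \land (s \leftrightarrow \lnot q))):
        T (((s \lor (p \to \lnot s)) \to \lnot s) \land (s \leftrightarrow \lnot q)): α-rule — add T ((s \lor (p \to \lnot s)) \to \lnot s), T (s \leftrightarrow \lnot q).
        T ((s \lor (p \to \lnot s)) \to \lnot s): β-rule — branch into F (s \lor (p \to \lnot s))  //  T \lnot s.
          branch 1.2.1 (add F (s \lor (p \to \lnot s))):
            F (s \lor (p \to \lnot s)): α-rule — add F s, F (p \to \lnot s).
            F (p \to \lnot s): α-rule — add T p, F \lnot s.
            × closes — contains both s and \lnot s.
          branch 1.2.2 (add T \lnot s):
            T (s \leftrightarrow \lnot q): β-rule — branch into T s, T \lnot q  //  F s, F \lnot q.
              branch 1.2.2.1 (add T s, T \lnot q):
                × closes — contains both s and \lnot s.
              branch 1.2.2.2 (add F s, F \lnot q):
                ○ open, literals {q=true, s=false}.
  branch 2 (add T (r \land q)):
    T (r \land q): α-rule — add T r, T q.
    ○ open, literals {q=true, r=true}.
2 branches closed, 3 open.
Each open branch fixes some atoms; the unmentioned ones are free. Counting distinct full assignments: branch {q=true, s=false} (r, p) contributes 4 new; branch {q=true, s=false} (r, p) contributes 0 new; branch {q=true, r=true} (s, p) contributes 2 new. Total: 6.

6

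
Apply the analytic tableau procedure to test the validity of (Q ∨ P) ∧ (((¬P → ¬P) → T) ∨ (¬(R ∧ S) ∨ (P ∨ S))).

Assume the negation and expand:
Initial set: {F ((Q ∨ P) ∧ (((¬P → ¬P) → T) ∨ (¬(R ∧ S) ∨ (P ∨ S))))}.
F ((Q ∨ P) ∧ (((¬P → ¬P) → T) ∨ (¬(R ∧ S) ∨ (P ∨ S)))): β-rule — branch into F (Q ∨ P)  //  F (((¬P → ¬P) → T) ∨ (¬(R ∧ S) ∨ (P ∨ S))).
  branch 1 (add F (Q ∨ P)):
    F (Q ∨ P): α-rule — add F Q, F P.
    ○ open, literals {P=F, Q=F}.
  branch 2 (add F (((¬P → ¬P) → T) ∨ (¬(R ∧ S) ∨ (P ∨ S)))):
    F (((¬P → ¬P) → T) ∨ (¬(R ∧ S) ∨ (P ∨ S))): α-rule — add F ((¬P → ¬P) → T), F (¬(R ∧ S) ∨ (P ∨ S)).
    F ((¬P → ¬P) → T): α-rule — add T (¬P → ¬P), F T.
    F (¬(R ∧ S) ∨ (P ∨ S)): α-rule — add F ¬(R ∧ S), F (P ∨ S).
    F ¬(R ∧ S): α-rule — add T R, T S.
    F (P ∨ S): α-rule — add F P, F S.
    × closes — contains both S and ¬S.
1 branch closed, 1 open.
An open branch gives a countermodel: P=F, Q=F (unmentioned atoms arbitrary); under it the original formula is false.

Not valid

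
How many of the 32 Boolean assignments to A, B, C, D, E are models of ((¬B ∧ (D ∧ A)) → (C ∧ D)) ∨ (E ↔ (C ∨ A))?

Initial set: {(((¬B ∧ (D ∧ A)) → (C ∧ D)) ∨ (E ↔ (C ∨ A)))}.
(((¬B ∧ (D ∧ A)) → (C ∧ D)) ∨ (E ↔ (C ∨ A))): β-rule — branch into ((¬B ∧ (D ∧ A)) → (C ∧ D))  //  (E ↔ (C ∨ A)).
  branch 1 (add ((¬B ∧ (D ∧ A)) → (C ∧ D))):
    ((¬B ∧ (D ∧ A)) → (C ∧ D)): β-rule — branch into ¬(¬B ∧ (D ∧ A))  //  (C ∧ D).
      branch 1.1 (add ¬(¬B ∧ (D ∧ A))):
        ¬(¬B ∧ (D ∧ A)): β-rule — branch into ¬¬B  //  ¬(D ∧ A).
          branch 1.1.1 (add ¬¬B):
            ○ open, literals {B=1}.
          branch 1.1.2 (add ¬(D ∧ A)):
            ¬(D ∧ A): β-rule — branch into ¬D  //  ¬A.
              branch 1.1.2.1 (add ¬D):
                ○ open, literals {D=0}.
              branch 1.1.2.2 (add ¬A):
                ○ open, literals {A=0}.
      branch 1.2 (add (C ∧ D)):
        (C ∧ D): α-rule — add C, D.
        ○ open, literals {C=1, D=1}.
  branch 2 (add (E ↔ (C ∨ A))):
    (E ↔ (C ∨ A)): β-rule — branch into E, (C ∨ A)  //  ¬E, ¬(C ∨ A).
      branch 2.1 (add E, (C ∨ A)):
        (C ∨ A): β-rule — branch into C  //  A.
          branch 2.1.1 (add C):
            ○ open, literals {C=1, E=1}.
          branch 2.1.2 (add A):
            ○ open, literals {A=1, E=1}.
      branch 2.2 (add ¬E, ¬(C ∨ A)):
        ¬(C ∨ A): α-rule — add ¬C, ¬A.
        ○ open, literals {A=0, C=0, E=0}.
0 branches closed, 7 open.
Each open branch fixes some atoms; the unmentioned ones are free. Counting distinct full assignments: branch {B=1} (A, C, D, E) contributes 16 new; branch {D=0} (A, B, C, E) contributes 8 new; branch {A=0} (B, C, D, E) contributes 4 new; branch {C=1, D=1} (A, B, E) contributes 2 new; branch {C=1, E=1} (A, B, D) contributes 0 new; branch {A=1, E=1} (B, C, D) contributes 1 new; branch {A=0, C=0, E=0} (B, D) contributes 0 new. Total: 31.

31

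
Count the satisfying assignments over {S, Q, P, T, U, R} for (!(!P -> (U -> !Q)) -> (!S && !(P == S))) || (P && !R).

56

Initial set: {T ((!(!P -> (U -> !Q)) -> (!S && !(P == S))) || (P && !R))}.
T ((!(!P -> (U -> !Q)) -> (!S && !(P == S))) || (P && !R)): β-rule — branch into T (!(!P -> (U -> !Q)) -> (!S && !(P == S)))  //  T (P && !R).
  branch 1 (add T (!(!P -> (U -> !Q)) -> (!S && !(P == S)))):
    T (!(!P -> (U -> !Q)) -> (!S && !(P == S))): β-rule — branch into F !(!P -> (U -> !Q))  //  T (!S && !(P == S)).
      branch 1.1 (add F !(!P -> (U -> !Q))):
        F !(!P -> (U -> !Q)): β-rule — branch into F !P  //  T (U -> !Q).
          branch 1.1.1 (add F !P):
            ○ open, literals {P=true}.
          branch 1.1.2 (add T (U -> !Q)):
            T (U -> !Q): β-rule — branch into F U  //  T !Q.
              branch 1.1.2.1 (add F U):
                ○ open, literals {U=false}.
              branch 1.1.2.2 (add T !Q):
                ○ open, literals {Q=false}.
      branch 1.2 (add T (!S && !(P == S))):
        T (!S && !(P == S)): α-rule — add T !S, T !(P == S).
        T !(P == S): β-rule — branch into T P, F S  //  F P, T S.
          branch 1.2.1 (add T P, F S):
            ○ open, literals {P=true, S=false}.
          branch 1.2.2 (add F P, T S):
            × closes — contains both S and !S.
  branch 2 (add T (P && !R)):
    T (P && !R): α-rule — add T P, T !R.
    ○ open, literals {P=true, R=false}.
1 branch closed, 5 open.
Each open branch fixes some atoms; the unmentioned ones are free. Counting distinct full assignments: branch {P=true} (S, Q, T, U, R) contributes 32 new; branch {U=false} (S, Q, P, T, R) contributes 16 new; branch {Q=false} (S, P, T, U, R) contributes 8 new; branch {P=true, S=false} (Q, T, U, R) contributes 0 new; branch {P=true, R=false} (S, Q, T, U) contributes 0 new. Total: 56.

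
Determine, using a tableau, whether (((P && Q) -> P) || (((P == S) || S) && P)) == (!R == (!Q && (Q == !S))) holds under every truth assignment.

Not valid

Assume the negation and expand:
Initial set: {!((((P && Q) -> P) || (((P == S) || S) && P)) == (!R == (!Q && (Q == !S))))}.
!((((P && Q) -> P) || (((P == S) || S) && P)) == (!R == (!Q && (Q == !S)))): β-rule — branch into (((P && Q) -> P) || (((P == S) || S) && P)), !(!R == (!Q && (Q == !S)))  //  !(((P && Q) -> P) || (((P == S) || S) && P)), (!R == (!Q && (Q == !S))).
  branch 1 (add (((P && Q) -> P) || (((P == S) || S) && P)), !(!R == (!Q && (Q == !S)))):
    (((P && Q) -> P) || (((P == S) || S) && P)): β-rule — branch into ((P && Q) -> P)  //  (((P == S) || S) && P).
      branch 1.1 (add ((P && Q) -> P)):
        !(!R == (!Q && (Q == !S))): β-rule — branch into !R, !(!Q && (Q == !S))  //  !!R, (!Q && (Q == !S)).
          branch 1.1.1 (add !R, !(!Q && (Q == !S))):
            ((P && Q) -> P): β-rule — branch into !(P && Q)  //  P.
              branch 1.1.1.1 (add !(P && Q)):
                !(!Q && (Q == !S)): β-rule — branch into !!Q  //  !(Q == !S).
                  branch 1.1.1.1.1 (add !!Q):
                    !(P && Q): β-rule — branch into !P  //  !Q.
                      branch 1.1.1.1.1.1 (add !P):
                        ○ open, literals {P=0, Q=1, R=0}.
                      branch 1.1.1.1.1.2 (add !Q):
                        × closes — contains both Q and !Q.
                  branch 1.1.1.1.2 (add !(Q == !S)):
                    !(P && Q): β-rule — branch into !P  //  !Q.
                      branch 1.1.1.1.2.1 (add !P):
                        !(Q == !S): β-rule — branch into Q, !!S  //  !Q, !S.
                          branch 1.1.1.1.2.1.1 (add Q, !!S):
                            ○ open, literals {P=0, Q=1, R=0, S=1}.
                          branch 1.1.1.1.2.1.2 (add !Q, !S):
                            ○ open, literals {P=0, Q=0, R=0, S=0}.
                      branch 1.1.1.1.2.2 (add !Q):
                        !(Q == !S): β-rule — branch into Q, !!S  //  !Q, !S.
                          branch 1.1.1.1.2.2.1 (add Q, !!S):
                            × closes — contains both Q and !Q.
                          branch 1.1.1.1.2.2.2 (add !Q, !S):
                            ○ open, literals {Q=0, R=0, S=0}.
              branch 1.1.1.2 (add P):
                !(!Q && (Q == !S)): β-rule — branch into !!Q  //  !(Q == !S).
                  branch 1.1.1.2.1 (add !!Q):
                    ○ open, literals {P=1, Q=1, R=0}.
                  branch 1.1.1.2.2 (add !(Q == !S)):
                    !(Q == !S): β-rule — branch into Q, !!S  //  !Q, !S.
                      branch 1.1.1.2.2.1 (add Q, !!S):
                        ○ open, literals {P=1, Q=1, R=0, S=1}.
                      branch 1.1.1.2.2.2 (add !Q, !S):
                        ○ open, literals {P=1, Q=0, R=0, S=0}.
          branch 1.1.2 (add !!R, (!Q && (Q == !S))):
            (!Q && (Q == !S)): α-rule — add !Q, (Q == !S).
            ((P && Q) -> P): β-rule — branch into !(P && Q)  //  P.
              branch 1.1.2.1 (add !(P && Q)):
                (Q == !S): β-rule — branch into Q, !S  //  !Q, !!S.
                  branch 1.1.2.1.1 (add Q, !S):
                    × closes — contains both Q and !Q.
                  branch 1.1.2.1.2 (add !Q, !!S):
                    !(P && Q): β-rule — branch into !P  //  !Q.
                      branch 1.1.2.1.2.1 (add !P):
                        ○ open, literals {P=0, Q=0, R=1, S=1}.
                      branch 1.1.2.1.2.2 (add !Q):
                        ○ open, literals {Q=0, R=1, S=1}.
              branch 1.1.2.2 (add P):
                (Q == !S): β-rule — branch into Q, !S  //  !Q, !!S.
                  branch 1.1.2.2.1 (add Q, !S):
                    × closes — contains both Q and !Q.
                  branch 1.1.2.2.2 (add !Q, !!S):
                    ○ open, literals {P=1, Q=0, R=1, S=1}.
      branch 1.2 (add (((P == S) || S) && P)):
        (((P == S) || S) && P): α-rule — add ((P == S) || S), P.
        !(!R == (!Q && (Q == !S))): β-rule — branch into !R, !(!Q && (Q == !S))  //  !!R, (!Q && (Q == !S)).
          branch 1.2.1 (add !R, !(!Q && (Q == !S))):
            ((P == S) || S): β-rule — branch into (P == S)  //  S.
              branch 1.2.1.1 (add (P == S)):
                !(!Q && (Q == !S)): β-rule — branch into !!Q  //  !(Q == !S).
                  branch 1.2.1.1.1 (add !!Q):
                    (P == S): β-rule — branch into P, S  //  !P, !S.
                      branch 1.2.1.1.1.1 (add P, S):
                        ○ open, literals {P=1, Q=1, R=0, S=1}.
                      branch 1.2.1.1.1.2 (add !P, !S):
                        × closes — contains both P and !P.
                  branch 1.2.1.1.2 (add !(Q == !S)):
                    (P == S): β-rule — branch into P, S  //  !P, !S.
                      branch 1.2.1.1.2.1 (add P, S):
                        !(Q == !S): β-rule — branch into Q, !!S  //  !Q, !S.
                          branch 1.2.1.1.2.1.1 (add Q, !!S):
                            ○ open, literals {P=1, Q=1, R=0, S=1}.
                          branch 1.2.1.1.2.1.2 (add !Q, !S):
                            × closes — contains both S and !S.
                      branch 1.2.1.1.2.2 (add !P, !S):
                        × closes — contains both P and !P.
              branch 1.2.1.2 (add S):
                !(!Q && (Q == !S)): β-rule — branch into !!Q  //  !(Q == !S).
                  branch 1.2.1.2.1 (add !!Q):
                    ○ open, literals {P=1, Q=1, R=0, S=1}.
                  branch 1.2.1.2.2 (add !(Q == !S)):
                    !(Q == !S): β-rule — branch into Q, !!S  //  !Q, !S.
                      branch 1.2.1.2.2.1 (add Q, !!S):
                        ○ open, literals {P=1, Q=1, R=0, S=1}.
                      branch 1.2.1.2.2.2 (add !Q, !S):
                        × closes — contains both S and !S.
          branch 1.2.2 (add !!R, (!Q && (Q == !S))):
            (!Q && (Q == !S)): α-rule — add !Q, (Q == !S).
            ((P == S) || S): β-rule — branch into (P == S)  //  S.
              branch 1.2.2.1 (add (P == S)):
                (Q == !S): β-rule — branch into Q, !S  //  !Q, !!S.
                  branch 1.2.2.1.1 (add Q, !S):
                    × closes — contains both Q and !Q.
                  branch 1.2.2.1.2 (add !Q, !!S):
                    (P == S): β-rule — branch into P, S  //  !P, !S.
                      branch 1.2.2.1.2.1 (add P, S):
                        ○ open, literals {P=1, Q=0, R=1, S=1}.
                      branch 1.2.2.1.2.2 (add !P, !S):
                        × closes — contains both P and !P.
              branch 1.2.2.2 (add S):
                (Q == !S): β-rule — branch into Q, !S  //  !Q, !!S.
                  branch 1.2.2.2.1 (add Q, !S):
                    × closes — contains both Q and !Q.
                  branch 1.2.2.2.2 (add !Q, !!S):
                    ○ open, literals {P=1, Q=0, R=1, S=1}.
  branch 2 (add !(((P && Q) -> P) || (((P == S) || S) && P)), (!R == (!Q && (Q == !S)))):
    !(((P && Q) -> P) || (((P == S) || S) && P)): α-rule — add !((P && Q) -> P), !(((P == S) || S) && P).
    !((P && Q) -> P): α-rule — add (P && Q), !P.
    (P && Q): α-rule — add P, Q.
    × closes — contains both P and !P.
12 branches closed, 16 open.
An open branch gives a countermodel: P=0, Q=1, R=0 (unmentioned atoms arbitrary); under it the original formula is false.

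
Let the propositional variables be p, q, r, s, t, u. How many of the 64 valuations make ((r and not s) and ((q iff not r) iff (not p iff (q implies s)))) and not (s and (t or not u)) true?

8

Initial set: {(((r and not s) and ((q iff not r) iff (not p iff (q implies s)))) and not (s and (t or not u)))}.
(((r and not s) and ((q iff not r) iff (not p iff (q implies s)))) and not (s and (t or not u))): α-rule — add ((r and not s) and ((q iff not r) iff (not p iff (q implies s)))), not (s and (t or not u)).
((r and not s) and ((q iff not r) iff (not p iff (q implies s)))): α-rule — add (r and not s), ((q iff not r) iff (not p iff (q implies s))).
(r and not s): α-rule — add r, not s.
not (s and (t or not u)): β-rule — branch into not s  //  not (t or not u).
  branch 1 (add not s):
    ((q iff not r) iff (not p iff (q implies s))): β-rule — branch into (q iff not r), (not p iff (q implies s))  //  not (q iff not r), not (not p iff (q implies s)).
      branch 1.1 (add (q iff not r), (not p iff (q implies s))):
        (q iff not r): β-rule — branch into q, not r  //  not q, not not r.
          branch 1.1.1 (add q, not r):
            × closes — contains both r and not r.
          branch 1.1.2 (add not q, not not r):
            (not p iff (q implies s)): β-rule — branch into not p, (q implies s)  //  not not p, not (q implies s).
              branch 1.1.2.1 (add not p, (q implies s)):
                (q implies s): β-rule — branch into not q  //  s.
                  branch 1.1.2.1.1 (add not q):
                    ○ open, literals {p=F, q=F, r=T, s=F}.
                  branch 1.1.2.1.2 (add s):
                    × closes — contains both s and not s.
              branch 1.1.2.2 (add not not p, not (q implies s)):
                not (q implies s): α-rule — add q, not s.
                × closes — contains both q and not q.
      branch 1.2 (add not (q iff not r), not (not p iff (q implies s))):
        not (q iff not r): β-rule — branch into q, not not r  //  not q, not r.
          branch 1.2.1 (add q, not not r):
            not (not p iff (q implies s)): β-rule — branch into not p, not (q implies s)  //  not not p, (q implies s).
              branch 1.2.1.1 (add not p, not (q implies s)):
                not (q implies s): α-rule — add q, not s.
                ○ open, literals {p=F, q=T, r=T, s=F}.
              branch 1.2.1.2 (add not not p, (q implies s)):
                (q implies s): β-rule — branch into not q  //  s.
                  branch 1.2.1.2.1 (add not q):
                    × closes — contains both q and not q.
                  branch 1.2.1.2.2 (add s):
                    × closes — contains both s and not s.
          branch 1.2.2 (add not q, not r):
            × closes — contains both r and not r.
  branch 2 (add not (t or not u)):
    not (t or not u): α-rule — add not t, not not u.
    ((q iff not r) iff (not p iff (q implies s))): β-rule — branch into (q iff not r), (not p iff (q implies s))  //  not (q iff not r), not (not p iff (q implies s)).
      branch 2.1 (add (q iff not r), (not p iff (q implies s))):
        (q iff not r): β-rule — branch into q, not r  //  not q, not not r.
          branch 2.1.1 (add q, not r):
            × closes — contains both r and not r.
          branch 2.1.2 (add not q, not not r):
            (not p iff (q implies s)): β-rule — branch into not p, (q implies s)  //  not not p, not (q implies s).
              branch 2.1.2.1 (add not p, (q implies s)):
                (q implies s): β-rule — branch into not q  //  s.
                  branch 2.1.2.1.1 (add not q):
                    ○ open, literals {p=F, q=F, r=T, s=F, t=F, u=T}.
                  branch 2.1.2.1.2 (add s):
                    × closes — contains both s and not s.
              branch 2.1.2.2 (add not not p, not (q implies s)):
                not (q implies s): α-rule — add q, not s.
                × closes — contains both q and not q.
      branch 2.2 (add not (q iff not r), not (not p iff (q implies s))):
        not (q iff not r): β-rule — branch into q, not not r  //  not q, not r.
          branch 2.2.1 (add q, not not r):
            not (not p iff (q implies s)): β-rule — branch into not p, not (q implies s)  //  not not p, (q implies s).
              branch 2.2.1.1 (add not p, not (q implies s)):
                not (q implies s): α-rule — add q, not s.
                ○ open, literals {p=F, q=T, r=T, s=F, t=F, u=T}.
              branch 2.2.1.2 (add not not p, (q implies s)):
                (q implies s): β-rule — branch into not q  //  s.
                  branch 2.2.1.2.1 (add not q):
                    × closes — contains both q and not q.
                  branch 2.2.1.2.2 (add s):
                    × closes — contains both s and not s.
          branch 2.2.2 (add not q, not r):
            × closes — contains both r and not r.
12 branches closed, 4 open.
Each open branch fixes some atoms; the unmentioned ones are free. Counting distinct full assignments: branch {p=F, q=F, r=T, s=F} (t, u) contributes 4 new; branch {p=F, q=T, r=T, s=F} (t, u) contributes 4 new; branch {p=F, q=F, r=T, s=F, t=F, u=T} (none free) contributes 0 new; branch {p=F, q=T, r=T, s=F, t=F, u=T} (none free) contributes 0 new. Total: 8.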